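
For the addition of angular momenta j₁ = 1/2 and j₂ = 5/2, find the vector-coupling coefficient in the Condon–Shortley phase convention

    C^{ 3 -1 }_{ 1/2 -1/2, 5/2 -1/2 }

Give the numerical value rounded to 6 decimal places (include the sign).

√[7·0!1!5!/7! · 0!1!2!3!2!4!] = √(96)
  +(−1)^0/∏(0,0,1,2,0,3)! = 1/12  (running 1/12)
⟨..|..⟩ = √(96)·(1/12) = +0.816497

+√(2/3) ≈ +0.816497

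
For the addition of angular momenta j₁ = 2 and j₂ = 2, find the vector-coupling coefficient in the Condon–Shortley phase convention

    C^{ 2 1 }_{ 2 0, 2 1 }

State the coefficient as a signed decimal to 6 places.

√[5·2!2!2!/7! · 2!2!3!1!3!1!] = √(8/7)
  +(−1)^1/∏(1,1,1,2,1,0)! = -1/2  (running -1/2)
  +(−1)^2/∏(2,0,0,1,2,1)! = 1/4  (running -1/4)
⟨..|..⟩ = √(8/7)·(-1/4) = -0.267261

-0.267261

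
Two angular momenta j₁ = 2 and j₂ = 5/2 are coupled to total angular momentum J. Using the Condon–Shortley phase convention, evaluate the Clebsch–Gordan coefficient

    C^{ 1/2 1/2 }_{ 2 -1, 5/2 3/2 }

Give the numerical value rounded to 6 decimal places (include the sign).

-0.516398

√[2·4!0!1!/6! · 1!3!4!1!1!0!] = √(48/5)
  +(−1)^3/∏(3,1,0,1,0,0)! = -1/6  (running -1/6)
⟨..|..⟩ = √(48/5)·(-1/6) = -0.516398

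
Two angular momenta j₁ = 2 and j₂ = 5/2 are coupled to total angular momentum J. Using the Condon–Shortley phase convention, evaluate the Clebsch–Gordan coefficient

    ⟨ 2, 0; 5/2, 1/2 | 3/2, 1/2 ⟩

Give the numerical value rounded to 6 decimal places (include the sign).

+0.239046  (= +√(2/35))

j₁+j₂−J=3  J+j₁−j₂=1  J−j₁+j₂=2  j₁+j₂+J+1=7
(j₁±m₁, j₂±m₂, J±M) = (2,2,3,2,2,1)
P² = 32/35
sum k=1..2:
  [1] −1/4 = -1/4
  [2] +1/2 = 1/2
S = 1/4
C² = P²·S² = 2/35 ; C = +0.239046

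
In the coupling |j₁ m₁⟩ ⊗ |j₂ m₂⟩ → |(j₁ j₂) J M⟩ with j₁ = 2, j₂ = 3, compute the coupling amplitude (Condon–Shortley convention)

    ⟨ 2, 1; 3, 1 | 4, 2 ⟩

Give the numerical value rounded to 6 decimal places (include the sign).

+0.188982  (= +√(1/28))

√[9·1!3!5!/10! · 3!1!4!2!6!2!] = √(5184/7)
  +(−1)^0/∏(0,1,1,4,2,1)! = 1/48  (running 1/48)
  +(−1)^1/∏(1,0,0,3,3,2)! = -1/72  (running 1/144)
⟨..|..⟩ = √(5184/7)·(1/144) = +0.188982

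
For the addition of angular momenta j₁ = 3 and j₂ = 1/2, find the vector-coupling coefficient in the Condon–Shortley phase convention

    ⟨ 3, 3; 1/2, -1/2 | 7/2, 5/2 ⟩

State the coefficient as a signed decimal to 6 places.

√[8·0!6!1!/8! · 6!0!0!1!6!1!] = √(518400/7)
  +(−1)^0/∏(0,0,0,0,6,1)! = 1/720  (running 1/720)
⟨..|..⟩ = √(518400/7)·(1/720) = +0.377964

+0.377964  (= +√(1/7))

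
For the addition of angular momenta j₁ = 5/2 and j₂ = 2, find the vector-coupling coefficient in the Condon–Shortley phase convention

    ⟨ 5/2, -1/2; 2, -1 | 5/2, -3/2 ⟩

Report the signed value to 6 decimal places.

√[6·2!3!2!/8! · 2!3!1!3!1!4!] = √(216/35)
  +(−1)^0/∏(0,2,3,1,0,1)! = 1/12  (running 1/12)
  +(−1)^1/∏(1,1,2,0,1,2)! = -1/4  (running -1/6)
⟨..|..⟩ = √(216/35)·(-1/6) = -0.414039

-0.414039  (= −√(6/35))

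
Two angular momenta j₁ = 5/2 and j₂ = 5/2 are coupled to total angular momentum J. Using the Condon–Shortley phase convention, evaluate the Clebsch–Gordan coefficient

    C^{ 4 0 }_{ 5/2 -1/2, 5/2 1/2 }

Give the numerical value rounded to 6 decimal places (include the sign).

-0.377964  (= −√(1/7))

triangle: 1!*4!*4!/10! = 576/3628800
(j±m)!: 2!*3!*3!*2!*4!*4! = 82944
prefactor² = (2J+1)*Δ*N² = 20736/175
  k=0: +1/(0!*1!*3!*3!*1!*1!) = 1/36
  k=1: −1/(1!*0!*2!*2!*2!*2!) = -1/16
Σ = -5/144  ⇒  CG² = 20736/175*(-5/144)² = 1/7
CG = −√(1/7) = -0.377964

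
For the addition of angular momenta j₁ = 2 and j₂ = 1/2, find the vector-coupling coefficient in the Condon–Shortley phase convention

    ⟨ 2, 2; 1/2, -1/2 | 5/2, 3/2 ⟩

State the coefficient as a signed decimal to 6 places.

j₁+j₂−J=0  J+j₁−j₂=4  J−j₁+j₂=1  j₁+j₂+J+1=6
(j₁±m₁, j₂±m₂, J±M) = (4,0,0,1,4,1)
P² = 576/5
sum k=0..0:
  [0] +1/24 = 1/24
S = 1/24
C² = P²·S² = 1/5 ; C = +0.447214

+√(1/5) = +0.447214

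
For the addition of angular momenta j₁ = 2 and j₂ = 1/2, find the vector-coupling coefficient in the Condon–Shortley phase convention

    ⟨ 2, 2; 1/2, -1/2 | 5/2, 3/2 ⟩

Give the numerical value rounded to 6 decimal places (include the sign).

+0.447214

triangle: 0!*4!*1!/6! = 24/720
(j±m)!: 4!*0!*0!*1!*4!*1! = 576
prefactor² = (2J+1)*Δ*N² = 576/5
  k=0: +1/(0!*0!*0!*0!*4!*1!) = 1/24
Σ = 1/24  ⇒  CG² = 576/5*1/24² = 1/5
CG = +√(1/5) = +0.447214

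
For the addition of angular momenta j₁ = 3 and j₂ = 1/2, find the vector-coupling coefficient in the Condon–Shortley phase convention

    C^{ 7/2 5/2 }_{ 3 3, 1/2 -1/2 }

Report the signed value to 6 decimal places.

√[8·0!6!1!/8! · 6!0!0!1!6!1!] = √(518400/7)
  +(−1)^0/∏(0,0,0,0,6,1)! = 1/720  (running 1/720)
⟨..|..⟩ = √(518400/7)·(1/720) = +0.377964

+0.377964  (= +√(1/7))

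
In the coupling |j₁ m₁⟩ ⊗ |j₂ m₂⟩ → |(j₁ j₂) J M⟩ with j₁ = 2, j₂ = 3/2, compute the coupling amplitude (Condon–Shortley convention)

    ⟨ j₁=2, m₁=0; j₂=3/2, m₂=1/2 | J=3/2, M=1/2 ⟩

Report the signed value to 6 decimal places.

-0.447214  (= −√(1/5))

j₁+j₂−J=2  J+j₁−j₂=2  J−j₁+j₂=1  j₁+j₂+J+1=6
(j₁±m₁, j₂±m₂, J±M) = (2,2,2,1,2,1)
P² = 16/45
sum k=1..2:
  [1] −1/1 = -1
  [2] +1/4 = 1/4
S = -3/4
C² = P²·S² = 1/5 ; C = -0.447214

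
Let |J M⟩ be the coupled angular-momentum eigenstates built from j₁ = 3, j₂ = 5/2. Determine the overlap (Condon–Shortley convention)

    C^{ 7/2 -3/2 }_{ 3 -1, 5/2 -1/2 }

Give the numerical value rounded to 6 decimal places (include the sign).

√[8·2!4!3!/10! · 2!4!2!3!2!5!] = √(3072/35)
  +(−1)^0/∏(0,2,4,2,0,1)! = 1/96  (running 1/96)
  +(−1)^1/∏(1,1,3,1,1,2)! = -1/12  (running -7/96)
  +(−1)^2/∏(2,0,2,0,2,3)! = 1/48  (running -5/96)
⟨..|..⟩ = √(3072/35)·(-5/96) = -0.487950

-0.487950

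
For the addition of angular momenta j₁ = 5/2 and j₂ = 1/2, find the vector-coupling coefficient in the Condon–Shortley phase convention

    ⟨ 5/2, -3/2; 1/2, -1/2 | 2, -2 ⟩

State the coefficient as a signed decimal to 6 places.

+√(1/6) ≈ +0.408248

j₁+j₂−J=1  J+j₁−j₂=4  J−j₁+j₂=0  j₁+j₂+J+1=6
(j₁±m₁, j₂±m₂, J±M) = (1,4,0,1,0,4)
P² = 96
sum k=0..0:
  [0] +1/24 = 1/24
S = 1/24
C² = P²·S² = 1/6 ; C = +0.408248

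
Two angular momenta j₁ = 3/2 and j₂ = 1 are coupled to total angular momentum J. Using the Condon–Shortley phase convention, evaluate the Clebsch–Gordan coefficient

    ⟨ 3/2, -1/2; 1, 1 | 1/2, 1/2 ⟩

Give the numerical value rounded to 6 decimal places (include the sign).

+√(1/6) = +0.408248

j₁+j₂−J=2  J+j₁−j₂=1  J−j₁+j₂=0  j₁+j₂+J+1=4
(j₁±m₁, j₂±m₂, J±M) = (1,2,2,0,1,0)
P² = 2/3
sum k=2..2:
  [2] +1/2 = 1/2
S = 1/2
C² = P²·S² = 1/6 ; C = +0.408248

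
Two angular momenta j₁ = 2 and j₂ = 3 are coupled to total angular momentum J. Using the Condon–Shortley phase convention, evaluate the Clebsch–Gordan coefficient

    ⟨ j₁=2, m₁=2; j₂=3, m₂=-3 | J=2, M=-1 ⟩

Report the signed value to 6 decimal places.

√[5·3!1!3!/8! · 4!0!0!6!1!3!] = √(3240/7)
  +(−1)^0/∏(0,3,0,0,1,3)! = 1/36  (running 1/36)
⟨..|..⟩ = √(3240/7)·(1/36) = +0.597614

+√(5/14) = +0.597614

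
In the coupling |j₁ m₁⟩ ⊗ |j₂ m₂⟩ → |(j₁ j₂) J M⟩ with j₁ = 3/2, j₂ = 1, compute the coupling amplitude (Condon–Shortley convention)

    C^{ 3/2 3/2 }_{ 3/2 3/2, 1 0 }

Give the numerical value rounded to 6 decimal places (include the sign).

j₁+j₂−J=1  J+j₁−j₂=2  J−j₁+j₂=1  j₁+j₂+J+1=5
(j₁±m₁, j₂±m₂, J±M) = (3,0,1,1,3,0)
P² = 12/5
sum k=0..0:
  [0] +1/2 = 1/2
S = 1/2
C² = P²·S² = 3/5 ; C = +0.774597

+0.774597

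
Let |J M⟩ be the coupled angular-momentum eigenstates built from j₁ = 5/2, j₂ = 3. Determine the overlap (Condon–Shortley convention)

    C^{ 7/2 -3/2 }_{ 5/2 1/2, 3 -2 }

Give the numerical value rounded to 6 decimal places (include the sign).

√[8·2!3!4!/10! · 3!2!1!5!2!5!] = √(1536/7)
  +(−1)^0/∏(0,2,2,1,1,3)! = 1/24  (running 1/24)
  +(−1)^1/∏(1,1,1,0,2,4)! = -1/48  (running 1/48)
⟨..|..⟩ = √(1536/7)·(1/48) = +0.308607

+√(2/21) = +0.308607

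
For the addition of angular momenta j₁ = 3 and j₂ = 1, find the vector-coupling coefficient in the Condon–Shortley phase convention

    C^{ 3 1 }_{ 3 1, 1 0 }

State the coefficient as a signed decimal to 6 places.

+0.288675  (= +√(1/12))

√[7·1!5!1!/8! · 4!2!1!1!4!2!] = √(48)
  +(−1)^0/∏(0,1,2,1,3,0)! = 1/12  (running 1/12)
  +(−1)^1/∏(1,0,1,0,4,1)! = -1/24  (running 1/24)
⟨..|..⟩ = √(48)·(1/24) = +0.288675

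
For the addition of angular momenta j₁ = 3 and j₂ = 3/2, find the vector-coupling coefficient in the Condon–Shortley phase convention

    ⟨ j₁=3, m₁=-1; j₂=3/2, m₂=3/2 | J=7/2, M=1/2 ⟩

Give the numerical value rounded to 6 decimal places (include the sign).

j₁+j₂−J=1  J+j₁−j₂=5  J−j₁+j₂=2  j₁+j₂+J+1=9
(j₁±m₁, j₂±m₂, J±M) = (2,4,3,0,4,3)
P² = 1536/7
sum k=1..1:
  [1] −1/24 = -1/24
S = -1/24
C² = P²·S² = 8/21 ; C = -0.617213

-0.617213  (= −√(8/21))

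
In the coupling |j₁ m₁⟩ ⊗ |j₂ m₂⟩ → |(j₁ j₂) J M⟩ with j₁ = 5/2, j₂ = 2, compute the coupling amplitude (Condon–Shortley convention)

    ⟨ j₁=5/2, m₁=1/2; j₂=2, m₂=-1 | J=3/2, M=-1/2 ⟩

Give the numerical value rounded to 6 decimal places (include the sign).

−√(5/21) ≈ -0.487950

triangle: 3!×2!×1!/7! = 12/5040
(j±m)!: 3!×2!×1!×3!×1!×2! = 144
prefactor² = (2J+1)×Δ×N² = 48/35
  k=0: +1/(0!×3!×2!×1!×0!×0!) = 1/12
  k=1: −1/(1!×2!×1!×0!×1!×1!) = -1/2
Σ = -5/12  ⇒  CG² = 48/35×(-5/12)² = 5/21
CG = −√(5/21) = -0.487950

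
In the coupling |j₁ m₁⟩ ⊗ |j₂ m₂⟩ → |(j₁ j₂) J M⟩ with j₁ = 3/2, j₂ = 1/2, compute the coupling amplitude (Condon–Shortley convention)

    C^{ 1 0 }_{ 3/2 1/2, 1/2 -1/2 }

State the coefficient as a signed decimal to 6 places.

j₁+j₂−J=1  J+j₁−j₂=2  J−j₁+j₂=0  j₁+j₂+J+1=4
(j₁±m₁, j₂±m₂, J±M) = (2,1,0,1,1,1)
P² = 1/2
sum k=0..0:
  [0] +1/1 = 1
S = 1
C² = P²·S² = 1/2 ; C = +0.707107

+0.707107  (= +√(1/2))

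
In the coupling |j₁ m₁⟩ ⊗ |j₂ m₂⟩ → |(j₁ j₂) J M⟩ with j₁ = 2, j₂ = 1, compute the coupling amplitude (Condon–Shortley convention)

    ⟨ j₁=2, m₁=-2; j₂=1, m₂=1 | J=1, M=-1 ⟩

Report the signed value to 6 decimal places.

+0.774597  (= +√(3/5))

triangle: 2!·2!·0!/5! = 4/120
(j±m)!: 0!·4!·2!·0!·0!·2! = 96
prefactor² = (2J+1)·Δ·N² = 48/5
  k=2: +1/(2!·0!·2!·0!·0!·0!) = 1/4
Σ = 1/4  ⇒  CG² = 48/5·1/4² = 3/5
CG = +√(3/5) = +0.774597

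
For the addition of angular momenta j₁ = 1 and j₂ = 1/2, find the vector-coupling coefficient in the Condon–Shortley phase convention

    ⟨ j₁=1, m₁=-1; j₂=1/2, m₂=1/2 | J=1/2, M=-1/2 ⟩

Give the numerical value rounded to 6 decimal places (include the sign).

j₁+j₂−J=1  J+j₁−j₂=1  J−j₁+j₂=0  j₁+j₂+J+1=3
(j₁±m₁, j₂±m₂, J±M) = (0,2,1,0,0,1)
P² = 2/3
sum k=1..1:
  [1] −1/1 = -1
S = -1
C² = P²·S² = 2/3 ; C = -0.816497

−√(2/3) ≈ -0.816497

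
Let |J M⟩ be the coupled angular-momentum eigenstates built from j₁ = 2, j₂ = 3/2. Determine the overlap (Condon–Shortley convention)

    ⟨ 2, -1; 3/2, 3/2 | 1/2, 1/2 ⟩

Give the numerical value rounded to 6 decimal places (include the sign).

−√(1/10) ≈ -0.316228

√[2·3!1!0!/5! · 1!3!3!0!1!0!] = √(18/5)
  +(−1)^3/∏(3,0,0,0,1,0)! = -1/6  (running -1/6)
⟨..|..⟩ = √(18/5)·(-1/6) = -0.316228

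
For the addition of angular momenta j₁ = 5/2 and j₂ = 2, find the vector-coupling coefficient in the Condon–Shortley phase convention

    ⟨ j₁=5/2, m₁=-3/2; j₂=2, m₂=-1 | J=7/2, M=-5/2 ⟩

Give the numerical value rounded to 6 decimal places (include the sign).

-0.125988

j₁+j₂−J=1  J+j₁−j₂=4  J−j₁+j₂=3  j₁+j₂+J+1=9
(j₁±m₁, j₂±m₂, J±M) = (1,4,1,3,1,6)
P² = 2304/7
sum k=0..1:
  [0] +1/48 = 1/48
  [1] −1/36 = -1/36
S = -1/144
C² = P²·S² = 1/63 ; C = -0.125988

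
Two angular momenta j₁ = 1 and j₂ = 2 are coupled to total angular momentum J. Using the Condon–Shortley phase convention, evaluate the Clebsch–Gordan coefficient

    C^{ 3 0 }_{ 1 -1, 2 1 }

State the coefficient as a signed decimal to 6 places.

+0.447214

√[7·0!2!4!/7! · 0!2!3!1!3!3!] = √(144/5)
  +(−1)^0/∏(0,0,2,3,0,1)! = 1/12  (running 1/12)
⟨..|..⟩ = √(144/5)·(1/12) = +0.447214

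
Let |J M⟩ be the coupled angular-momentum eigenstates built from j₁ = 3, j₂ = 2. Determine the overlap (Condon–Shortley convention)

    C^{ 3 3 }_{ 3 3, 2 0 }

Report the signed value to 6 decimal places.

triangle: 2!*4!*2!/9! = 96/362880
(j±m)!: 6!*0!*2!*2!*6!*0! = 2073600
prefactor² = (2J+1)*Δ*N² = 3840
  k=0: +1/(0!*2!*0!*2!*4!*0!) = 1/96
Σ = 1/96  ⇒  CG² = 3840*1/96² = 5/12
CG = +√(5/12) = +0.645497

+0.645497  (= +√(5/12))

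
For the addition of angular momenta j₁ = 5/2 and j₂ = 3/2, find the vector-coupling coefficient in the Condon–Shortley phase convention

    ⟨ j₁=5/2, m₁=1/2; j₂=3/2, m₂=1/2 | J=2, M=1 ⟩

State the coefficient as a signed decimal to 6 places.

-0.545545

triangle: 2!×3!×1!/7! = 12/5040
(j±m)!: 3!×2!×2!×1!×3!×1! = 144
prefactor² = (2J+1)×Δ×N² = 12/7
  k=1: −1/(1!×1!×1!×1!×2!×0!) = -1/2
  k=2: +1/(2!×0!×0!×0!×3!×1!) = 1/12
Σ = -5/12  ⇒  CG² = 12/7×(-5/12)² = 25/84
CG = −√(25/84) = -0.545545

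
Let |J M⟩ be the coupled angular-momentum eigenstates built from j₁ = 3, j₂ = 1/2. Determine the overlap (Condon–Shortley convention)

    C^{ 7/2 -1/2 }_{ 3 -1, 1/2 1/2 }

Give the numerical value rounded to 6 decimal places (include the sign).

j₁+j₂−J=0  J+j₁−j₂=6  J−j₁+j₂=1  j₁+j₂+J+1=8
(j₁±m₁, j₂±m₂, J±M) = (2,4,1,0,3,4)
P² = 6912/7
sum k=0..0:
  [0] +1/48 = 1/48
S = 1/48
C² = P²·S² = 3/7 ; C = +0.654654

+√(3/7) ≈ +0.654654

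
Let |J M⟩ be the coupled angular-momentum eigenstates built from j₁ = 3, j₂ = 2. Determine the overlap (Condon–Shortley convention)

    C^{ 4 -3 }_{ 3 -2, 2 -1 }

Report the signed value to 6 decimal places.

−√(1/20) = -0.223607

triangle: 1!*5!*3!/10! = 720/3628800
(j±m)!: 1!*5!*1!*3!*1!*7! = 3628800
prefactor² = (2J+1)*Δ*N² = 6480
  k=0: +1/(0!*1!*5!*1!*0!*2!) = 1/240
  k=1: −1/(1!*0!*4!*0!*1!*3!) = -1/144
Σ = -1/360  ⇒  CG² = 6480*(-1/360)² = 1/20
CG = −√(1/20) = -0.223607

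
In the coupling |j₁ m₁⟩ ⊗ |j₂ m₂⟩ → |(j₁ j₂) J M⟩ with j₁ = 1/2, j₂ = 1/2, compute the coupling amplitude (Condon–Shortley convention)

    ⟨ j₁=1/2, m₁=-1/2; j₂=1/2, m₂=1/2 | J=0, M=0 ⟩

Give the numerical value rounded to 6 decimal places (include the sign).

triangle: 1!·0!·0!/2! = 1/2
(j±m)!: 0!·1!·1!·0!·0!·0! = 1
prefactor² = (2J+1)·Δ·N² = 1/2
  k=1: −1/(1!·0!·0!·0!·0!·0!) = -1
Σ = -1  ⇒  CG² = 1/2·(-1)² = 1/2
CG = −√(1/2) = -0.707107

−√(1/2) = -0.707107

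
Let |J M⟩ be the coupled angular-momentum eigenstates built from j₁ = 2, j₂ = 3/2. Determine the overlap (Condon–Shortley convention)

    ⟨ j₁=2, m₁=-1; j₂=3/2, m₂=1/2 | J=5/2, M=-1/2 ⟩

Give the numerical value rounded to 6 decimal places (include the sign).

triangle: 1!·3!·2!/7! = 12/5040
(j±m)!: 1!·3!·2!·1!·2!·3! = 144
prefactor² = (2J+1)·Δ·N² = 72/35
  k=0: +1/(0!·1!·3!·2!·0!·0!) = 1/12
  k=1: −1/(1!·0!·2!·1!·1!·1!) = -1/2
Σ = -5/12  ⇒  CG² = 72/35·(-5/12)² = 5/14
CG = −√(5/14) = -0.597614

−√(5/14) ≈ -0.597614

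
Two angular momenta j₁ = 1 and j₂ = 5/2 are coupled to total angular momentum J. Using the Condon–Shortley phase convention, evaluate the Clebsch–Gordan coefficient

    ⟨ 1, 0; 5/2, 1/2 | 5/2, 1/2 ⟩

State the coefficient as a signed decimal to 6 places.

j₁+j₂−J=1  J+j₁−j₂=1  J−j₁+j₂=4  j₁+j₂+J+1=7
(j₁±m₁, j₂±m₂, J±M) = (1,1,3,2,3,2)
P² = 144/35
sum k=0..1:
  [0] +1/6 = 1/6
  [1] −1/4 = -1/4
S = -1/12
C² = P²·S² = 1/35 ; C = -0.169031

−√(1/35) ≈ -0.169031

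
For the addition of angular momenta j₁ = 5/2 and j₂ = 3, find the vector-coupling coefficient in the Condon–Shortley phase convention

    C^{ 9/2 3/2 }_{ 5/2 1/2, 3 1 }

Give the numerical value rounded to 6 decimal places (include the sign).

-0.147122  (= −√(5/231))

√[10·1!4!5!/11! · 3!2!4!2!6!3!] = √(138240/77)
  +(−1)^0/∏(0,1,2,4,2,1)! = 1/96  (running 1/96)
  +(−1)^1/∏(1,0,1,3,3,2)! = -1/72  (running -1/288)
⟨..|..⟩ = √(138240/77)·(-1/288) = -0.147122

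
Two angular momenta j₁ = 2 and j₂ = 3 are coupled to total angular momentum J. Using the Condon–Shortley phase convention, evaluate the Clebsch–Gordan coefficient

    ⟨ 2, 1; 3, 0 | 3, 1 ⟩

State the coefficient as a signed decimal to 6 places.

triangle: 2!*2!*4!/9! = 96/362880
(j±m)!: 3!*1!*3!*3!*4!*2! = 10368
prefactor² = (2J+1)*Δ*N² = 96/5
  k=0: +1/(0!*2!*1!*3!*1!*1!) = 1/12
  k=1: −1/(1!*1!*0!*2!*2!*2!) = -1/8
Σ = -1/24  ⇒  CG² = 96/5*(-1/24)² = 1/30
CG = −√(1/30) = -0.182574

-0.182574  (= −√(1/30))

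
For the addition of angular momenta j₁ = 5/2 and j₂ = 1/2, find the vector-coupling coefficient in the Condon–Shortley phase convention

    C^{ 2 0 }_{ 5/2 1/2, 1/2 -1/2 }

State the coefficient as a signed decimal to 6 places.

j₁+j₂−J=1  J+j₁−j₂=4  J−j₁+j₂=0  j₁+j₂+J+1=6
(j₁±m₁, j₂±m₂, J±M) = (3,2,0,1,2,2)
P² = 8
sum k=0..0:
  [0] +1/4 = 1/4
S = 1/4
C² = P²·S² = 1/2 ; C = +0.707107

+√(1/2) ≈ +0.707107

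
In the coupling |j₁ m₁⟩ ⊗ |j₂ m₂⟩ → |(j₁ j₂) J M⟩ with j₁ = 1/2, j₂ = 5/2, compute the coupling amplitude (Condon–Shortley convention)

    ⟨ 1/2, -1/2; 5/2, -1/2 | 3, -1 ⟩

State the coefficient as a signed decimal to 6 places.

triangle: 0!×1!×5!/7! = 120/5040
(j±m)!: 0!×1!×2!×3!×2!×4! = 576
prefactor² = (2J+1)×Δ×N² = 96
  k=0: +1/(0!×0!×1!×2!×0!×3!) = 1/12
Σ = 1/12  ⇒  CG² = 96×1/12² = 2/3
CG = +√(2/3) = +0.816497

+√(2/3) ≈ +0.816497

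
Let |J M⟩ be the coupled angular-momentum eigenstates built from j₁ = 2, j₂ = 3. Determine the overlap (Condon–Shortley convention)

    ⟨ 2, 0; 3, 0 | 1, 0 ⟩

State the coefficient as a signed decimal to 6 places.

√[3·4!0!2!/7! · 2!2!3!3!1!1!] = √(144/35)
  +(−1)^2/∏(2,2,0,1,0,1)! = 1/4  (running 1/4)
⟨..|..⟩ = √(144/35)·(1/4) = +0.507093

+√(9/35) = +0.507093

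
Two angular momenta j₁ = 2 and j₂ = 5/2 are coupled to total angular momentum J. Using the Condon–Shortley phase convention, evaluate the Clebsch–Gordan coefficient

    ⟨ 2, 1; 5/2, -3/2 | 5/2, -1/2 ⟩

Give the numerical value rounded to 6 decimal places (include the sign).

j₁+j₂−J=2  J+j₁−j₂=2  J−j₁+j₂=3  j₁+j₂+J+1=8
(j₁±m₁, j₂±m₂, J±M) = (3,1,1,4,2,3)
P² = 216/35
sum k=0..1:
  [0] +1/4 = 1/4
  [1] −1/12 = -1/12
S = 1/6
C² = P²·S² = 6/35 ; C = +0.414039

+0.414039  (= +√(6/35))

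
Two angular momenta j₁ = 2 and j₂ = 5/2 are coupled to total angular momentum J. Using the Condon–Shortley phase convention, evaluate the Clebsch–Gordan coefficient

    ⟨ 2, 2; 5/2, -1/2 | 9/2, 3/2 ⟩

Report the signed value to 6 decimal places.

+0.345033

√[10·0!4!5!/10! · 4!0!2!3!6!3!] = √(69120/7)
  +(−1)^0/∏(0,0,0,2,4,3)! = 1/288  (running 1/288)
⟨..|..⟩ = √(69120/7)·(1/288) = +0.345033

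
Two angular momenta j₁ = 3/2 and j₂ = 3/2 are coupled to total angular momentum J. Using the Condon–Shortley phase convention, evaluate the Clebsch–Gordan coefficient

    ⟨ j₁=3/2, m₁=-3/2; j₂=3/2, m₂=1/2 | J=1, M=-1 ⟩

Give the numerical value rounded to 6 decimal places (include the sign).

+0.547723

triangle: 2!·1!·1!/5! = 2/120
(j±m)!: 0!·3!·2!·1!·0!·2! = 24
prefactor² = (2J+1)·Δ·N² = 6/5
  k=2: +1/(2!·0!·1!·0!·0!·1!) = 1/2
Σ = 1/2  ⇒  CG² = 6/5·1/2² = 3/10
CG = +√(3/10) = +0.547723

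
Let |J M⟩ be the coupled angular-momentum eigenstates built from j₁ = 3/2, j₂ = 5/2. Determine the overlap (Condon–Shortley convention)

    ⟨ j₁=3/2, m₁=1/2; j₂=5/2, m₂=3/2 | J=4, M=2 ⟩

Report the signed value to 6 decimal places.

+√(15/28) = +0.731925

j₁+j₂−J=0  J+j₁−j₂=3  J−j₁+j₂=5  j₁+j₂+J+1=9
(j₁±m₁, j₂±m₂, J±M) = (2,1,4,1,6,2)
P² = 8640/7
sum k=0..0:
  [0] +1/48 = 1/48
S = 1/48
C² = P²·S² = 15/28 ; C = +0.731925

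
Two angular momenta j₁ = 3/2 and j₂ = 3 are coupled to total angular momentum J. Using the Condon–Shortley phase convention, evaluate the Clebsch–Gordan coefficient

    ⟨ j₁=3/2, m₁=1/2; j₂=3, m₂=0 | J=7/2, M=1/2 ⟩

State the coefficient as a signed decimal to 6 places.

+0.308607

√[8·1!2!5!/9! · 2!1!3!3!4!3!] = √(384/7)
  +(−1)^0/∏(0,1,1,3,1,2)! = 1/12  (running 1/12)
  +(−1)^1/∏(1,0,0,2,2,3)! = -1/24  (running 1/24)
⟨..|..⟩ = √(384/7)·(1/24) = +0.308607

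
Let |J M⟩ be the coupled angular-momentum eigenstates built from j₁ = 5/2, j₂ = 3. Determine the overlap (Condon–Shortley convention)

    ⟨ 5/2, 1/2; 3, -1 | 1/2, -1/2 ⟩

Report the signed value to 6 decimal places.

+√(4/21) ≈ +0.436436

triangle: 5!×0!×1!/7! = 120/5040
(j±m)!: 3!×2!×2!×4!×0!×1! = 576
prefactor² = (2J+1)×Δ×N² = 192/7
  k=2: +1/(2!×3!×0!×0!×0!×1!) = 1/12
Σ = 1/12  ⇒  CG² = 192/7×1/12² = 4/21
CG = +√(4/21) = +0.436436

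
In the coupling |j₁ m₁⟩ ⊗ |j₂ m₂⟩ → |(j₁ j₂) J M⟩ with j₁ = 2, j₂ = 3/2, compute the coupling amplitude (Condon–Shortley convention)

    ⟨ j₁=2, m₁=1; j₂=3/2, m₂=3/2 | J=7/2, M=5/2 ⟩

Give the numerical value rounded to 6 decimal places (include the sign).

+0.755929  (= +√(4/7))

√[8·0!4!3!/8! · 3!1!3!0!6!1!] = √(5184/7)
  +(−1)^0/∏(0,0,1,3,3,0)! = 1/36  (running 1/36)
⟨..|..⟩ = √(5184/7)·(1/36) = +0.755929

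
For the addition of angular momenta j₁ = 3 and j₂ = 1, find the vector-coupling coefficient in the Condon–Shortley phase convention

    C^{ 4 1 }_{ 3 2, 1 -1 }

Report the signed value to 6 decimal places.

√[9·0!6!2!/9! · 5!1!0!2!5!3!] = √(43200/7)
  +(−1)^0/∏(0,0,1,0,5,2)! = 1/240  (running 1/240)
⟨..|..⟩ = √(43200/7)·(1/240) = +0.327327

+√(3/28) = +0.327327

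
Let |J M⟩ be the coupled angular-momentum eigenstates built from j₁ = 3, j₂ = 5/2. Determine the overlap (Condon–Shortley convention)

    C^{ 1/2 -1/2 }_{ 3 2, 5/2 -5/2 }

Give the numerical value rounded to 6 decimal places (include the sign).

+0.218218

√[2·5!1!0!/7! · 5!1!0!5!0!1!] = √(4800/7)
  +(−1)^0/∏(0,5,1,0,0,0)! = 1/120  (running 1/120)
⟨..|..⟩ = √(4800/7)·(1/120) = +0.218218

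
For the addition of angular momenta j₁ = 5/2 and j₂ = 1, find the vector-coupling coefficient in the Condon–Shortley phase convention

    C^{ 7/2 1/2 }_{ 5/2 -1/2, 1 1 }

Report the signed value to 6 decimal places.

triangle: 0!×5!×2!/8! = 240/40320
(j±m)!: 2!×3!×2!×0!×4!×3! = 3456
prefactor² = (2J+1)×Δ×N² = 1152/7
  k=0: +1/(0!×0!×3!×2!×2!×0!) = 1/24
Σ = 1/24  ⇒  CG² = 1152/7×1/24² = 2/7
CG = +√(2/7) = +0.534522

+√(2/7) = +0.534522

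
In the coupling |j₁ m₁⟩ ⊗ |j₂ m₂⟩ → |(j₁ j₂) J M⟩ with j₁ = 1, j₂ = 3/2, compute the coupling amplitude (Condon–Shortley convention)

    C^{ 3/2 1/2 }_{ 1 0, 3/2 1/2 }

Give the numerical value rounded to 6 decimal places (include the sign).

-0.258199  (= −√(1/15))

√[4·1!1!2!/5! · 1!1!2!1!2!1!] = √(4/15)
  +(−1)^0/∏(0,1,1,2,0,0)! = 1/2  (running 1/2)
  +(−1)^1/∏(1,0,0,1,1,1)! = -1  (running -1/2)
⟨..|..⟩ = √(4/15)·(-1/2) = -0.258199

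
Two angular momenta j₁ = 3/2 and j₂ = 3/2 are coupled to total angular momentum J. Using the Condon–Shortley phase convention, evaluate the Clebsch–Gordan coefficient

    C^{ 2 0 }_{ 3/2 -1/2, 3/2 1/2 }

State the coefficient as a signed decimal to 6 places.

√[5·1!2!2!/6! · 1!2!2!1!2!2!] = √(4/9)
  +(−1)^0/∏(0,1,2,2,0,0)! = 1/4  (running 1/4)
  +(−1)^1/∏(1,0,1,1,1,1)! = -1  (running -3/4)
⟨..|..⟩ = √(4/9)·(-3/4) = -0.500000

−√(1/4) ≈ -0.500000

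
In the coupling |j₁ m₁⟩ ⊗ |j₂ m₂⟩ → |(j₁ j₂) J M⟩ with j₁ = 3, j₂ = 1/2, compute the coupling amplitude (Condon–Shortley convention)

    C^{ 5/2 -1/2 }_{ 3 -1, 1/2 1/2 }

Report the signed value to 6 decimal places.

-0.755929

j₁+j₂−J=1  J+j₁−j₂=5  J−j₁+j₂=0  j₁+j₂+J+1=7
(j₁±m₁, j₂±m₂, J±M) = (2,4,1,0,2,3)
P² = 576/7
sum k=1..1:
  [1] −1/12 = -1/12
S = -1/12
C² = P²·S² = 4/7 ; C = -0.755929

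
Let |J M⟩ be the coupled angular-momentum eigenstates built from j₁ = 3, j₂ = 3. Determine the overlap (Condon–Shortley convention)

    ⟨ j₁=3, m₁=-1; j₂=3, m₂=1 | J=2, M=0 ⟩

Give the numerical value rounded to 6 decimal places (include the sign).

j₁+j₂−J=4  J+j₁−j₂=2  J−j₁+j₂=2  j₁+j₂+J+1=9
(j₁±m₁, j₂±m₂, J±M) = (2,4,4,2,2,2)
P² = 256/21
sum k=2..4:
  [2] +1/16 = 1/16
  [3] −1/6 = -1/6
  [4] +1/96 = 1/96
S = -3/32
C² = P²·S² = 3/28 ; C = -0.327327

-0.327327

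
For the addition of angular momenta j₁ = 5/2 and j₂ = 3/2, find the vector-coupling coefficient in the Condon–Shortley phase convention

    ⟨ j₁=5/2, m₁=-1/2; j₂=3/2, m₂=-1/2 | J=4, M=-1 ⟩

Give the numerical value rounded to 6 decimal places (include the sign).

j₁+j₂−J=0  J+j₁−j₂=5  J−j₁+j₂=3  j₁+j₂+J+1=9
(j₁±m₁, j₂±m₂, J±M) = (2,3,1,2,3,5)
P² = 2160/7
sum k=0..0:
  [0] +1/24 = 1/24
S = 1/24
C² = P²·S² = 15/28 ; C = +0.731925

+√(15/28) ≈ +0.731925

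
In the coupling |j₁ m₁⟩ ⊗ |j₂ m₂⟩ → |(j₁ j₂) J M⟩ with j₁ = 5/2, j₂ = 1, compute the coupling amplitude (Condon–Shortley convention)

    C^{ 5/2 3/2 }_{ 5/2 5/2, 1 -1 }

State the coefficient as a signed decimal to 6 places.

√[6·1!4!1!/7! · 5!0!0!2!4!1!] = √(1152/7)
  +(−1)^0/∏(0,1,0,0,4,1)! = 1/24  (running 1/24)
⟨..|..⟩ = √(1152/7)·(1/24) = +0.534522

+0.534522  (= +√(2/7))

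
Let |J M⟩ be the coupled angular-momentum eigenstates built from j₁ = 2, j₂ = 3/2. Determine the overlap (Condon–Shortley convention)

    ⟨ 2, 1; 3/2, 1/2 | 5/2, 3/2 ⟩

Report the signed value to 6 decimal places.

+√(1/35) ≈ +0.169031

√[6·1!3!2!/7! · 3!1!2!1!4!1!] = √(144/35)
  +(−1)^0/∏(0,1,1,2,2,0)! = 1/4  (running 1/4)
  +(−1)^1/∏(1,0,0,1,3,1)! = -1/6  (running 1/12)
⟨..|..⟩ = √(144/35)·(1/12) = +0.169031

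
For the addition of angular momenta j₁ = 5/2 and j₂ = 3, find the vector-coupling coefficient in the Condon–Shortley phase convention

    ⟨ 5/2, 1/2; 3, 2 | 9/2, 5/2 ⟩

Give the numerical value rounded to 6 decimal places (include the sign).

√[10·1!4!5!/11! · 3!2!5!1!7!2!] = √(115200/11)
  +(−1)^0/∏(0,1,2,5,2,0)! = 1/480  (running 1/480)
  +(−1)^1/∏(1,0,1,4,3,1)! = -1/144  (running -7/1440)
⟨..|..⟩ = √(115200/11)·(-7/1440) = -0.497468

-0.497468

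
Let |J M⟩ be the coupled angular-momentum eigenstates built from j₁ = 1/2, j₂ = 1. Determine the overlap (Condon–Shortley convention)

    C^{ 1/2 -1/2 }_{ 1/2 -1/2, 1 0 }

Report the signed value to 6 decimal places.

−√(1/3) ≈ -0.577350

√[2·1!0!1!/3! · 0!1!1!1!0!1!] = √(1/3)
  +(−1)^1/∏(1,0,0,0,0,1)! = -1  (running -1)
⟨..|..⟩ = √(1/3)·(-1) = -0.577350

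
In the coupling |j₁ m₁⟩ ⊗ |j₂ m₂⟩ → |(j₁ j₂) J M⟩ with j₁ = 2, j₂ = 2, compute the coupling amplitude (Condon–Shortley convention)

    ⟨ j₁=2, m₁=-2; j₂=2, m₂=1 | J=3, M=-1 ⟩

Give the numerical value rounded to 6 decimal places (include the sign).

−√(3/10) = -0.547723

√[7·1!3!3!/8! · 0!4!3!1!2!4!] = √(216/5)
  +(−1)^1/∏(1,0,3,2,0,1)! = -1/12  (running -1/12)
⟨..|..⟩ = √(216/5)·(-1/12) = -0.547723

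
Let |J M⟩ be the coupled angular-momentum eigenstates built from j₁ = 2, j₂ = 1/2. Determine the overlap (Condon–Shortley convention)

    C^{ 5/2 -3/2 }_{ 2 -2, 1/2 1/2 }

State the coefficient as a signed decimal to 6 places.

+0.447214  (= +√(1/5))

triangle: 0!·4!·1!/6! = 24/720
(j±m)!: 0!·4!·1!·0!·1!·4! = 576
prefactor² = (2J+1)·Δ·N² = 576/5
  k=0: +1/(0!·0!·4!·1!·0!·0!) = 1/24
Σ = 1/24  ⇒  CG² = 576/5·1/24² = 1/5
CG = +√(1/5) = +0.447214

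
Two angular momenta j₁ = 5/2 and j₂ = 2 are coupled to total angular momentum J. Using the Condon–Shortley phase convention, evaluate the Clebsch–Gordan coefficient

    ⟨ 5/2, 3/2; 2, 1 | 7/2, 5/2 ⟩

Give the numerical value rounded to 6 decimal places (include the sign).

triangle: 1!*4!*3!/9! = 144/362880
(j±m)!: 4!*1!*3!*1!*6!*1! = 103680
prefactor² = (2J+1)*Δ*N² = 2304/7
  k=0: +1/(0!*1!*1!*3!*3!*0!) = 1/36
  k=1: −1/(1!*0!*0!*2!*4!*1!) = -1/48
Σ = 1/144  ⇒  CG² = 2304/7*1/144² = 1/63
CG = +√(1/63) = +0.125988

+√(1/63) = +0.125988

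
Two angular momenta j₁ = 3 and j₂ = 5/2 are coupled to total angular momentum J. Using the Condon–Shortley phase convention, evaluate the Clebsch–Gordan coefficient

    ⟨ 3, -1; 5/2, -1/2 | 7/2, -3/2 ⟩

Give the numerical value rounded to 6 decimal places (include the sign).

triangle: 2!×4!×3!/10! = 288/3628800
(j±m)!: 2!×4!×2!×3!×2!×5! = 138240
prefactor² = (2J+1)×Δ×N² = 3072/35
  k=0: +1/(0!×2!×4!×2!×0!×1!) = 1/96
  k=1: −1/(1!×1!×3!×1!×1!×2!) = -1/12
  k=2: +1/(2!×0!×2!×0!×2!×3!) = 1/48
Σ = -5/96  ⇒  CG² = 3072/35×(-5/96)² = 5/21
CG = −√(5/21) = -0.487950

-0.487950  (= −√(5/21))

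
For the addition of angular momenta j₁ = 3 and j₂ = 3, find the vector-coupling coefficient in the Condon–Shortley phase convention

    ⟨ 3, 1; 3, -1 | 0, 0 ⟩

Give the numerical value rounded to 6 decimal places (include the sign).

j₁+j₂−J=6  J+j₁−j₂=0  J−j₁+j₂=0  j₁+j₂+J+1=7
(j₁±m₁, j₂±m₂, J±M) = (4,2,2,4,0,0)
P² = 2304/7
sum k=2..2:
  [2] +1/48 = 1/48
S = 1/48
C² = P²·S² = 1/7 ; C = +0.377964

+0.377964  (= +√(1/7))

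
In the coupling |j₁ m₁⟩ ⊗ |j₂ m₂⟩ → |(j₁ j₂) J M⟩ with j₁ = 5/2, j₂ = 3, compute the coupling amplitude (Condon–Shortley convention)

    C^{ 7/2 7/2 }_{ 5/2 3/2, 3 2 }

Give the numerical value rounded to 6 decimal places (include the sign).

j₁+j₂−J=2  J+j₁−j₂=3  J−j₁+j₂=4  j₁+j₂+J+1=10
(j₁±m₁, j₂±m₂, J±M) = (4,1,5,1,7,0)
P² = 9216
sum k=1..1:
  [1] −1/144 = -1/144
S = -1/144
C² = P²·S² = 4/9 ; C = -0.666667

-0.666667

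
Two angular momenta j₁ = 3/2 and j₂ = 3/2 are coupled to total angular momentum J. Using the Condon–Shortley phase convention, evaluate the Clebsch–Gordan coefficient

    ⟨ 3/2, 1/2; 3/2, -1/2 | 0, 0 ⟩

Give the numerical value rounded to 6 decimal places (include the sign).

√[1·3!0!0!/4! · 2!1!1!2!0!0!] = √(1)
  +(−1)^1/∏(1,2,0,0,0,0)! = -1/2  (running -1/2)
⟨..|..⟩ = √(1)·(-1/2) = -0.500000

-0.500000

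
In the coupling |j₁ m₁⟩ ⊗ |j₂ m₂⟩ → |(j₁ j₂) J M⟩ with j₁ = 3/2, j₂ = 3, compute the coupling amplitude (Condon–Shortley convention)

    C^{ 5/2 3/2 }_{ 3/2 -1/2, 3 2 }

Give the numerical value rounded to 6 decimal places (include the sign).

triangle: 2!·1!·4!/8! = 48/40320
(j±m)!: 1!·2!·5!·1!·4!·1! = 5760
prefactor² = (2J+1)·Δ·N² = 288/7
  k=1: −1/(1!·1!·1!·4!·0!·0!) = -1/24
  k=2: +1/(2!·0!·0!·3!·1!·1!) = 1/12
Σ = 1/24  ⇒  CG² = 288/7·1/24² = 1/14
CG = +√(1/14) = +0.267261

+0.267261  (= +√(1/14))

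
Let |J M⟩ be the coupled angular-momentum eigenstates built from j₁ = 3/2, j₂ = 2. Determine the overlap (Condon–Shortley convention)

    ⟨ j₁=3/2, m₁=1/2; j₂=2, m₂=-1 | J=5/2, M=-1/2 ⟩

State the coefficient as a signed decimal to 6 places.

+√(5/14) = +0.597614

j₁+j₂−J=1  J+j₁−j₂=2  J−j₁+j₂=3  j₁+j₂+J+1=7
(j₁±m₁, j₂±m₂, J±M) = (2,1,1,3,2,3)
P² = 72/35
sum k=0..1:
  [0] +1/2 = 1/2
  [1] −1/12 = -1/12
S = 5/12
C² = P²·S² = 5/14 ; C = +0.597614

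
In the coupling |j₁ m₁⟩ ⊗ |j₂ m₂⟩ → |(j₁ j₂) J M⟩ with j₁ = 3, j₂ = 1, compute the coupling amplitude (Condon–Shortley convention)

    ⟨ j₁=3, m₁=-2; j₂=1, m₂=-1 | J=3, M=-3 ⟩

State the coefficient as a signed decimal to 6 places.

+0.500000

√[7·1!5!1!/8! · 1!5!0!2!0!6!] = √(3600)
  +(−1)^0/∏(0,1,5,0,0,1)! = 1/120  (running 1/120)
⟨..|..⟩ = √(3600)·(1/120) = +0.500000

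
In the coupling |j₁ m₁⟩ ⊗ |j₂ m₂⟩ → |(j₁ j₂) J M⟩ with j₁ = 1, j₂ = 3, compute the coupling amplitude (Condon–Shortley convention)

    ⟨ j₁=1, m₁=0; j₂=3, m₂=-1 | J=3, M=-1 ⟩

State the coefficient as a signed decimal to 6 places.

+0.288675

j₁+j₂−J=1  J+j₁−j₂=1  J−j₁+j₂=5  j₁+j₂+J+1=8
(j₁±m₁, j₂±m₂, J±M) = (1,1,2,4,2,4)
P² = 48
sum k=0..1:
  [0] +1/12 = 1/12
  [1] −1/24 = -1/24
S = 1/24
C² = P²·S² = 1/12 ; C = +0.288675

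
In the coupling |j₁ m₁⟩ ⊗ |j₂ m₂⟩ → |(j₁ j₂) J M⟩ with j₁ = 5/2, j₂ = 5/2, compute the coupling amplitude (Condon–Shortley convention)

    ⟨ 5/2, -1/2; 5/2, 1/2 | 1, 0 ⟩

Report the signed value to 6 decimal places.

+√(1/70) = +0.119523

√[3·4!1!1!/7! · 2!3!3!2!1!1!] = √(72/35)
  +(−1)^2/∏(2,2,1,1,0,0)! = 1/4  (running 1/4)
  +(−1)^3/∏(3,1,0,0,1,1)! = -1/6  (running 1/12)
⟨..|..⟩ = √(72/35)·(1/12) = +0.119523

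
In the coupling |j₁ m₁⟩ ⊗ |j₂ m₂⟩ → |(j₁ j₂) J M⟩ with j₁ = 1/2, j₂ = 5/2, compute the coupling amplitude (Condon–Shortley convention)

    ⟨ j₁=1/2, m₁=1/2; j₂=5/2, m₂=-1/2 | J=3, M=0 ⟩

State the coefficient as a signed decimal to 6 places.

+0.707107

j₁+j₂−J=0  J+j₁−j₂=1  J−j₁+j₂=5  j₁+j₂+J+1=7
(j₁±m₁, j₂±m₂, J±M) = (1,0,2,3,3,3)
P² = 72
sum k=0..0:
  [0] +1/12 = 1/12
S = 1/12
C² = P²·S² = 1/2 ; C = +0.707107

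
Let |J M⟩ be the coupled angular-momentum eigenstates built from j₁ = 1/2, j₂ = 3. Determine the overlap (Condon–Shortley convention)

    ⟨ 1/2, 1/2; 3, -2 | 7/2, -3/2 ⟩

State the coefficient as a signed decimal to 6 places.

+√(2/7) = +0.534522

j₁+j₂−J=0  J+j₁−j₂=1  J−j₁+j₂=6  j₁+j₂+J+1=8
(j₁±m₁, j₂±m₂, J±M) = (1,0,1,5,2,5)
P² = 28800/7
sum k=0..0:
  [0] +1/120 = 1/120
S = 1/120
C² = P²·S² = 2/7 ; C = +0.534522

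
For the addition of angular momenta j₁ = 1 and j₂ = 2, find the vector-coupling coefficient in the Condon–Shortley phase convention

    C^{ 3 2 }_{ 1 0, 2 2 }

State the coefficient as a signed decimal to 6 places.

+√(1/3) = +0.577350

triangle: 0!×2!×4!/7! = 48/5040
(j±m)!: 1!×1!×4!×0!×5!×1! = 2880
prefactor² = (2J+1)×Δ×N² = 192
  k=0: +1/(0!×0!×1!×4!×1!×0!) = 1/24
Σ = 1/24  ⇒  CG² = 192×1/24² = 1/3
CG = +√(1/3) = +0.577350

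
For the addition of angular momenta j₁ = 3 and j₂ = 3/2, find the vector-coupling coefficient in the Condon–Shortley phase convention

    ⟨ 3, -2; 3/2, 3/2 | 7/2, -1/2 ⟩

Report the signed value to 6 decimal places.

-0.487950

triangle: 1!·5!·2!/9! = 240/362880
(j±m)!: 1!·5!·3!·0!·3!·4! = 103680
prefactor² = (2J+1)·Δ·N² = 3840/7
  k=1: −1/(1!·0!·4!·2!·1!·0!) = -1/48
Σ = -1/48  ⇒  CG² = 3840/7·(-1/48)² = 5/21
CG = −√(5/21) = -0.487950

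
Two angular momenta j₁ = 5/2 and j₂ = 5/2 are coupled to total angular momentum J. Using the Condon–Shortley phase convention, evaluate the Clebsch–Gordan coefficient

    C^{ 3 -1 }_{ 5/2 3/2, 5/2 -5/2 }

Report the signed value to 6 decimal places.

+0.577350  (= +√(1/3))

j₁+j₂−J=2  J+j₁−j₂=3  J−j₁+j₂=3  j₁+j₂+J+1=9
(j₁±m₁, j₂±m₂, J±M) = (4,1,0,5,2,4)
P² = 192
sum k=0..0:
  [0] +1/24 = 1/24
S = 1/24
C² = P²·S² = 1/3 ; C = +0.577350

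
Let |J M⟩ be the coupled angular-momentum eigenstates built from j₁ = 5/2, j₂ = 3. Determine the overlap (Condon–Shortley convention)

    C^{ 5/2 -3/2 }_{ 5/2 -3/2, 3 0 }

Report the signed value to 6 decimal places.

√[6·3!2!3!/9! · 1!4!3!3!1!4!] = √(864/35)
  +(−1)^2/∏(2,1,2,1,0,2)! = 1/8  (running 1/8)
  +(−1)^3/∏(3,0,1,0,1,3)! = -1/36  (running 7/72)
⟨..|..⟩ = √(864/35)·(7/72) = +0.483046

+√(7/30) = +0.483046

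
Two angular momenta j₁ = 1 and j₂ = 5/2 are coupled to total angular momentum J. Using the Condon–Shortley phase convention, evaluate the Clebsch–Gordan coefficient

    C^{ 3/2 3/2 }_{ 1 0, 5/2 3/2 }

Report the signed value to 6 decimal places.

triangle: 2!×0!×3!/6! = 12/720
(j±m)!: 1!×1!×4!×1!×3!×0! = 144
prefactor² = (2J+1)×Δ×N² = 48/5
  k=1: −1/(1!×1!×0!×3!×0!×0!) = -1/6
Σ = -1/6  ⇒  CG² = 48/5×(-1/6)² = 4/15
CG = −√(4/15) = -0.516398

-0.516398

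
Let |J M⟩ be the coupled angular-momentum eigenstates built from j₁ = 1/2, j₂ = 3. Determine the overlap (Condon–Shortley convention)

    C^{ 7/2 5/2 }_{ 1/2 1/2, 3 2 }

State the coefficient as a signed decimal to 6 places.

triangle: 0!*1!*6!/8! = 720/40320
(j±m)!: 1!*0!*5!*1!*6!*1! = 86400
prefactor² = (2J+1)*Δ*N² = 86400/7
  k=0: +1/(0!*0!*0!*5!*1!*1!) = 1/120
Σ = 1/120  ⇒  CG² = 86400/7*1/120² = 6/7
CG = +√(6/7) = +0.925820

+√(6/7) ≈ +0.925820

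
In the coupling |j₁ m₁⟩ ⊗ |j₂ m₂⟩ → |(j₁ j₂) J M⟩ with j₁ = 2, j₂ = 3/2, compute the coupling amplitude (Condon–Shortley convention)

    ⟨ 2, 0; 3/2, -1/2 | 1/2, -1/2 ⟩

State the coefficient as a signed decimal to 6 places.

√[2·3!1!0!/5! · 2!2!1!2!0!1!] = √(4/5)
  +(−1)^1/∏(1,2,1,0,0,0)! = -1/2  (running -1/2)
⟨..|..⟩ = √(4/5)·(-1/2) = -0.447214

−√(1/5) ≈ -0.447214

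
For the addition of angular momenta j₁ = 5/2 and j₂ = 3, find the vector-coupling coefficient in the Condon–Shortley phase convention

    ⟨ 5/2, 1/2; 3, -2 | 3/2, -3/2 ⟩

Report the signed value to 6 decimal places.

−√(2/7) = -0.534522

j₁+j₂−J=4  J+j₁−j₂=1  J−j₁+j₂=2  j₁+j₂+J+1=8
(j₁±m₁, j₂±m₂, J±M) = (3,2,1,5,0,3)
P² = 288/7
sum k=1..1:
  [1] −1/12 = -1/12
S = -1/12
C² = P²·S² = 2/7 ; C = -0.534522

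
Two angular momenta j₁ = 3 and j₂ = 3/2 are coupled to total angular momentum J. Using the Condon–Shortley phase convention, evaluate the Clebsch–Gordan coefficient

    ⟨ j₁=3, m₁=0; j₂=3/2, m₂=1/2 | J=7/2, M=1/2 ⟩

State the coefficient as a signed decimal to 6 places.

-0.308607

triangle: 1!*5!*2!/9! = 240/362880
(j±m)!: 3!*3!*2!*1!*4!*3! = 10368
prefactor² = (2J+1)*Δ*N² = 384/7
  k=0: +1/(0!*1!*3!*2!*2!*0!) = 1/24
  k=1: −1/(1!*0!*2!*1!*3!*1!) = -1/12
Σ = -1/24  ⇒  CG² = 384/7*(-1/24)² = 2/21
CG = −√(2/21) = -0.308607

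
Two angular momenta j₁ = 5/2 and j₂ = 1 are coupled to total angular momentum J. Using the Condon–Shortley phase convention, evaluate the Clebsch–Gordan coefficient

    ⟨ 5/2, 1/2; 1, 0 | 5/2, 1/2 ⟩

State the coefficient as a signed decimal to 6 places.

triangle: 1!·4!·1!/7! = 24/5040
(j±m)!: 3!·2!·1!·1!·3!·2! = 144
prefactor² = (2J+1)·Δ·N² = 144/35
  k=0: +1/(0!·1!·2!·1!·2!·0!) = 1/4
  k=1: −1/(1!·0!·1!·0!·3!·1!) = -1/6
Σ = 1/12  ⇒  CG² = 144/35·1/12² = 1/35
CG = +√(1/35) = +0.169031

+√(1/35) = +0.169031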